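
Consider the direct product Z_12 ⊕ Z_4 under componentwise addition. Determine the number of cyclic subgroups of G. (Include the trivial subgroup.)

20

A cyclic subgroup of order d is generated by each of its φ(d) elements of order d, so the cyclic subgroups of order d number (#elements of order d)/φ(d).
Cyclic subgroups by order — order 1: 1; order 2: 3; order 3: 1; order 4: 6; order 6: 3; order 12: 6.
Total: 20.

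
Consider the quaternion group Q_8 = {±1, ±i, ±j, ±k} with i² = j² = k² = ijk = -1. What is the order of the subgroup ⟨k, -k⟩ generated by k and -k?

|⟨k⟩| = 4 and |⟨-k⟩| = 4, so |H| is a multiple of lcm(4, 4) = 4 and divides |G| = 8.
Closing under the operation: H = {1, -1, k, -k}, so |H| = 4.

4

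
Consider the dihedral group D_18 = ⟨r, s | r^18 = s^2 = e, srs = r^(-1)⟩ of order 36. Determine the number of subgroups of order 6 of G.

|G| = 36 and 6 | 36, so subgroups of order 6 are possible by Lagrange.
The subgroups of order 6 are: {e, r^6, r^12, r^4s, r^10s, r^16s}; {e, r^6, r^12, r^5s, r^11s, r^17s}; {e, r^6, r^12, s, r^6s, r^12s}; {e, r^6, r^12, rs, r^7s, r^13s}; … (7 in all).
So G has 7 subgroups of order 6.

7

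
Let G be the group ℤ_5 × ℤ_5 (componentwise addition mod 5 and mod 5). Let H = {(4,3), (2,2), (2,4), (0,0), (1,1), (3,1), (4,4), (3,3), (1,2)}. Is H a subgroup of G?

No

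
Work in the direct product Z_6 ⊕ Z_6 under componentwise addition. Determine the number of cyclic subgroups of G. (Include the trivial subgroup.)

20

Each element a generates a cyclic subgroup ⟨a⟩; distinct elements may generate the same one (a cyclic group of order d has φ(d) generators).
Cyclic subgroups by order — order 1: 1; order 2: 3; order 3: 4; order 6: 12.
Total: 20.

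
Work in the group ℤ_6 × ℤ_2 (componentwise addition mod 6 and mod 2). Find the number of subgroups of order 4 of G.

1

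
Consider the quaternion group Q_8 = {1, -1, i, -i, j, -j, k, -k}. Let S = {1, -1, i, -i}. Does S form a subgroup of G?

Yes

|S| = 4 divides |G| = 8, consistent with Lagrange.
S contains the identity, every element's inverse is in S, and S is closed under ·: it is a subgroup.
In fact S = ⟨-i⟩.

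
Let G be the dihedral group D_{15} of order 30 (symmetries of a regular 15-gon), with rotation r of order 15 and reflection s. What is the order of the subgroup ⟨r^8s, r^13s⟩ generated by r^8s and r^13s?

6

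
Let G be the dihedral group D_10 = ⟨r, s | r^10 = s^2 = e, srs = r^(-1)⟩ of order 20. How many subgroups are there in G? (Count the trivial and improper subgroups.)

22

|G| = 20, so by Lagrange every subgroup order divides 20. Divisors: 1, 2, 4, 5, 10, 20.
Subgroups by order — order 1: 1; order 2: 11; order 4: 5; order 5: 1; order 10: 3; order 20: 1.
Total: 1 + 11 + 5 + 1 + 3 + 1 = 22.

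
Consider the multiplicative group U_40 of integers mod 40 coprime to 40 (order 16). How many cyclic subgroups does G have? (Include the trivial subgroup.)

A cyclic subgroup of order d is generated by each of its φ(d) elements of order d, so the cyclic subgroups of order d number (#elements of order d)/φ(d).
Cyclic subgroups by order — order 1: 1; order 2: 7; order 4: 4.
Total: 12.

12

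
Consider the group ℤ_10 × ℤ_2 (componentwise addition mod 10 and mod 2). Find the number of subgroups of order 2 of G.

3

|G| = 20 and 2 | 20, so subgroups of order 2 are possible by Lagrange.
The subgroups of order 2 are: {(0,0), (0,1)}; {(0,0), (5,0)}; {(0,0), (5,1)}.
So G has 3 subgroups of order 2.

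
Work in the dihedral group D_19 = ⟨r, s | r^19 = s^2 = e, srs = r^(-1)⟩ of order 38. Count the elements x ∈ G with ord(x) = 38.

0

No element of G has order 38 (even though 38 | 38).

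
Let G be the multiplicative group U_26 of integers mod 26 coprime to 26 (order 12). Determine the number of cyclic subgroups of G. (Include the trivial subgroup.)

6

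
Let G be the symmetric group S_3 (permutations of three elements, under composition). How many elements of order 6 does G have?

No element of G has order 6 (even though 6 | 6).

0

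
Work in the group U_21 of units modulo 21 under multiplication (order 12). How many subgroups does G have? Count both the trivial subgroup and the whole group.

|G| = 12, so by Lagrange every subgroup order divides 12. Divisors: 1, 2, 3, 4, 6, 12.
Subgroups by order — order 1: 1; order 2: 3; order 3: 1; order 4: 1; order 6: 3; order 12: 1.
Total: 1 + 3 + 1 + 1 + 3 + 1 = 10.

10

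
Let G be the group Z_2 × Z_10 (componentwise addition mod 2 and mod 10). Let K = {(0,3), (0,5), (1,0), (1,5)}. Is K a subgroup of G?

No

The identity (0,0) ∉ K, so K is not a subgroup.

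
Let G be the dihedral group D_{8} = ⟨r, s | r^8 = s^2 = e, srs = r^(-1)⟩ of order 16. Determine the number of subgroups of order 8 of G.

|G| = 16 and 8 | 16, so subgroups of order 8 are possible by Lagrange.
The subgroups of order 8 are: {e, r, r^2, r^3, r^4, r^5, r^6, r^7}; {e, r^2, r^4, r^6, s, r^2s, r^4s, r^6s}; {e, r^2, r^4, r^6, rs, r^3s, r^5s, r^7s}.
So G has 3 subgroups of order 8.

3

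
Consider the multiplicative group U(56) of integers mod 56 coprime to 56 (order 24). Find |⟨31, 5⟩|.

12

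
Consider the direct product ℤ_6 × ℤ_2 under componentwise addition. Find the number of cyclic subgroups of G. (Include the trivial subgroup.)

8

Each element a generates a cyclic subgroup ⟨a⟩; distinct elements may generate the same one (a cyclic group of order d has φ(d) generators).
Cyclic subgroups by order — order 1: 1; order 2: 3; order 3: 1; order 6: 3.
Total: 8.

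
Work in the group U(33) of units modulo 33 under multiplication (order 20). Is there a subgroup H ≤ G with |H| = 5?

5 | 20. A subgroup of order 5 is {1, 4, 16, 25, 31}.

Yes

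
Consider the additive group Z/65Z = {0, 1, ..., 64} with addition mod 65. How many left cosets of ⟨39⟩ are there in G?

|⟨39⟩| = 5 and |G| = 65.
By Lagrange, [G : H] = |G|/|H| = 65/5 = 13.

13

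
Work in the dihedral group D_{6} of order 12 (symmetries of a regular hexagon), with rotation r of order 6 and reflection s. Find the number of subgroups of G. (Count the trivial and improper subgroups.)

|G| = 12, so by Lagrange every subgroup order divides 12. Divisors: 1, 2, 3, 4, 6, 12.
Subgroups by order — order 1: 1; order 2: 7; order 3: 1; order 4: 3; order 6: 3; order 12: 1.
Total: 1 + 7 + 1 + 3 + 3 + 1 = 16.

16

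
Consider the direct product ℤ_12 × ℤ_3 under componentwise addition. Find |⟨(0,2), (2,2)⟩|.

18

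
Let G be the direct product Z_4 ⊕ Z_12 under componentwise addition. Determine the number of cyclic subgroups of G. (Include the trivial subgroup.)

20

Each element a generates a cyclic subgroup ⟨a⟩; distinct elements may generate the same one (a cyclic group of order d has φ(d) generators).
Cyclic subgroups by order — order 1: 1; order 2: 3; order 3: 1; order 4: 6; order 6: 3; order 12: 6.
Total: 20.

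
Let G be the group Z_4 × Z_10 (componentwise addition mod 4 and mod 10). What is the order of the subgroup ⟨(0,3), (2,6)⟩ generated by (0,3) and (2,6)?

20

|⟨(0,3)⟩| = 10 and |⟨(2,6)⟩| = 10, so |H| is a multiple of lcm(10, 10) = 10 and divides |G| = 40.
Closing under the operation: H = {(0,0), (0,1), (0,2), (0,3), (0,4), (0,5), (0,6), (0,7), (0,8), (0,9), (2,0), (2,1), (2,2), (2,3), (2,4), (2,5), (2,6), (2,7), (2,8), (2,9)}, so |H| = 20.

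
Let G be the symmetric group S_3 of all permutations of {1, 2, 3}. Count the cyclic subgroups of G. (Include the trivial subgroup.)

Each element a generates a cyclic subgroup ⟨a⟩; distinct elements may generate the same one (a cyclic group of order d has φ(d) generators).
Cyclic subgroups by order — order 1: 1; order 2: 3; order 3: 1.
Total: 5.

5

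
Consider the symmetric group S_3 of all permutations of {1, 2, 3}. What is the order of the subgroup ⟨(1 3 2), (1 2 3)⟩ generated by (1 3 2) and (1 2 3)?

|⟨(1 3 2)⟩| = 3 and |⟨(1 2 3)⟩| = 3, so |H| is a multiple of lcm(3, 3) = 3 and divides |G| = 6.
Closing under the operation: H = {e, (1 2 3), (1 3 2)}, so |H| = 3.

3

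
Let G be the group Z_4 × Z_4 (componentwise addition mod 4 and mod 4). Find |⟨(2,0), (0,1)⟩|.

|⟨(2,0)⟩| = 2 and |⟨(0,1)⟩| = 4, so |H| is a multiple of lcm(2, 4) = 4 and divides |G| = 16.
Closing under the operation: H = {(0,0), (0,1), (0,2), (0,3), (2,0), (2,1), (2,2), (2,3)}, so |H| = 8.

8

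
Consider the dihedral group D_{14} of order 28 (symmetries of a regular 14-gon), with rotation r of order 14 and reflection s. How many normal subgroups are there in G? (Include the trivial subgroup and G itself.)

7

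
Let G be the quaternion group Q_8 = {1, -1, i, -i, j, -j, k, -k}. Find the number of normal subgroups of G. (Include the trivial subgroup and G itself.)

6

G has 6 subgroups. Checking conjugation-invariance by order — order 1: 1/1 normal; order 2: 1/1 normal; order 4: 3/3 normal; order 8: 1/1 normal.
Total normal subgroups: 6.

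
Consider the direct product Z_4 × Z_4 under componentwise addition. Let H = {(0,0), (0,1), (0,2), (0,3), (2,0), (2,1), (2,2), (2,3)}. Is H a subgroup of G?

Yes

|H| = 8 divides |G| = 16, consistent with Lagrange.
H contains the identity, every element's inverse is in H, and H is closed under +: it is a subgroup.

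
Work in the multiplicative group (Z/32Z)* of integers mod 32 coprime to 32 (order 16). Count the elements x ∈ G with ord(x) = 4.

4

The elements of order 4 are: 7, 9, 23, 25.
That's 4.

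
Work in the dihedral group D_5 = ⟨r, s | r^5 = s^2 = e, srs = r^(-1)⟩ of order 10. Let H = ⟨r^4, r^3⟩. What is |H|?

|⟨r^4⟩| = 5 and |⟨r^3⟩| = 5, so |H| is a multiple of lcm(5, 5) = 5 and divides |G| = 10.
Closing under the operation: H = {e, r, r^2, r^3, r^4}, so |H| = 5.

5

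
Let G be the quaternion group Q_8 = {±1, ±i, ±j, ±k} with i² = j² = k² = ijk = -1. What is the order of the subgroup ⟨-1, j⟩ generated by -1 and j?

4

|⟨-1⟩| = 2 and |⟨j⟩| = 4, so |H| is a multiple of lcm(2, 4) = 4 and divides |G| = 8.
Closing under the operation: H = {1, -1, j, -j}, so |H| = 4.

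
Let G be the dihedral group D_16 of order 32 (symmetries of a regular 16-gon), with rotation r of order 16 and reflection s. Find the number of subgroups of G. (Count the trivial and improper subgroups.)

|G| = 32, so by Lagrange every subgroup order divides 32. Divisors: 1, 2, 4, 8, 16, 32.
Subgroups by order — order 1: 1; order 2: 17; order 4: 9; order 8: 5; order 16: 3; order 32: 1.
Total: 1 + 17 + 9 + 5 + 3 + 1 = 36.

36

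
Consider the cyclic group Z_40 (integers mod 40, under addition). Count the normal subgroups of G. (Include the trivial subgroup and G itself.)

G is abelian, so every subgroup is normal.
G has 8 subgroups in total, hence 8 normal subgroups.

8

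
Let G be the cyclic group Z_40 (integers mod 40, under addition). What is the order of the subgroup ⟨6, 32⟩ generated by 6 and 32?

|⟨6⟩| = 20 and |⟨32⟩| = 5, so |H| is a multiple of lcm(20, 5) = 20 and divides |G| = 40.
Closing under the operation: H = {0, 2, 4, 6, 8, 10, 12, 14, 16, 18, 20, 22, 24, 26, 28, 30, 32, 34, 36, 38}, so |H| = 20.

20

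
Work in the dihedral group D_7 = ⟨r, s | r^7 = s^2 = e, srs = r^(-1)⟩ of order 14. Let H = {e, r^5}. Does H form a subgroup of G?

No

r^5 ∈ H but its inverse r^2 ∉ H, so H is not a subgroup.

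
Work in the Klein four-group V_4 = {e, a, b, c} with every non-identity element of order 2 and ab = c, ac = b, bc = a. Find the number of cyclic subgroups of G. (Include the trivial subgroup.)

4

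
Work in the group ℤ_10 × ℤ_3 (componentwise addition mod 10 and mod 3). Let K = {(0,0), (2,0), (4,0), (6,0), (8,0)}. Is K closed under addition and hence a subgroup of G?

Yes

|K| = 5 divides |G| = 30, consistent with Lagrange.
K contains the identity, every element's inverse is in K, and K is closed under +: it is a subgroup.
In fact K = ⟨(4,0)⟩.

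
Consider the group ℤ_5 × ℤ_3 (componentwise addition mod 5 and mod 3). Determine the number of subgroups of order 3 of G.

|G| = 15 and 3 | 15, so subgroups of order 3 are possible by Lagrange.
The subgroups of order 3 are: {(0,0), (0,1), (0,2)}.
So G has 1 subgroup of order 3.

1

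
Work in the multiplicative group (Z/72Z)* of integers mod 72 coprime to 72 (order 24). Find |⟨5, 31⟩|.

12

|⟨5⟩| = 6 and |⟨31⟩| = 6, so |H| is a multiple of lcm(6, 6) = 6 and divides |G| = 24.
Closing under the operation: H = {1, 5, 7, 11, 25, 29, 31, 35, 49, 53, 55, 59}, so |H| = 12.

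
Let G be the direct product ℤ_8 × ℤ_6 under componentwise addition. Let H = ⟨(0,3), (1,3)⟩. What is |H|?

16

|⟨(0,3)⟩| = 2 and |⟨(1,3)⟩| = 8, so |H| is a multiple of lcm(2, 8) = 8 and divides |G| = 48.
Closing under the operation: H = {(0,0), (0,3), (1,0), (1,3), (2,0), (2,3), (3,0), (3,3), (4,0), (4,3), (5,0), (5,3), (6,0), (6,3), (7,0), (7,3)}, so |H| = 16.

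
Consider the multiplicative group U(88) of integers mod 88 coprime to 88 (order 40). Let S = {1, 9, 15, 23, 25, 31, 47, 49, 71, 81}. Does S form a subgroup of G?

Yes

|S| = 10 divides |G| = 40, consistent with Lagrange.
S contains the identity, every element's inverse is in S, and S is closed under ·: it is a subgroup.
In fact S = ⟨71⟩.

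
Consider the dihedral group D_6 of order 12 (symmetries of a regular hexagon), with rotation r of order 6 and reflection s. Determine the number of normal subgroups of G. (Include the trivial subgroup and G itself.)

G has 16 subgroups. Checking conjugation-invariance by order — order 1: 1/1 normal; order 2: 1/7 normal; order 3: 1/1 normal; order 4: 0/3 normal; order 6: 3/3 normal; order 12: 1/1 normal.
Total normal subgroups: 7.

7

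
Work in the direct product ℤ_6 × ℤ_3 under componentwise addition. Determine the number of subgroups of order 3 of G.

4

|G| = 18 and 3 | 18, so subgroups of order 3 are possible by Lagrange.
The subgroups of order 3 are: {(0,0), (0,1), (0,2)}; {(0,0), (2,0), (4,0)}; {(0,0), (2,1), (4,2)}; {(0,0), (2,2), (4,1)}.
So G has 4 subgroups of order 3.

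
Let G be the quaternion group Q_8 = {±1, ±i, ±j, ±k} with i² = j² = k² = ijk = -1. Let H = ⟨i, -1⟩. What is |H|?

|⟨i⟩| = 4 and |⟨-1⟩| = 2, so |H| is a multiple of lcm(4, 2) = 4 and divides |G| = 8.
Closing under the operation: H = {1, -1, i, -i}, so |H| = 4.

4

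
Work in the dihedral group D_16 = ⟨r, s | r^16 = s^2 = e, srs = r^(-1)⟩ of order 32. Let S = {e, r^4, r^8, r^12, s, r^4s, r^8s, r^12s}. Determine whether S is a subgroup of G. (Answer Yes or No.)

|S| = 8 divides |G| = 32, consistent with Lagrange.
S contains the identity, every element's inverse is in S, and S is closed under ·: it is a subgroup.

Yes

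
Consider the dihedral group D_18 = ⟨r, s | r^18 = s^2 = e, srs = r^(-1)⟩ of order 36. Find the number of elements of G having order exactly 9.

6

The elements of order 9 are: r^2, r^4, r^8, r^10, r^14, r^16.
That's 6.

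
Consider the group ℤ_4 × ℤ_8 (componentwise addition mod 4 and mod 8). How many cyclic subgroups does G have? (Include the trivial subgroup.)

Group the elements of G by the cyclic subgroup they generate; each cyclic subgroup of order d accounts for φ(d) elements.
Cyclic subgroups by order — order 1: 1; order 2: 3; order 4: 6; order 8: 4.
Total: 14.

14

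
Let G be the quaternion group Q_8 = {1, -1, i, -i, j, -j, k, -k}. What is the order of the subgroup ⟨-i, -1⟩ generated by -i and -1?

|⟨-i⟩| = 4 and |⟨-1⟩| = 2, so |H| is a multiple of lcm(4, 2) = 4 and divides |G| = 8.
Closing under the operation: H = {1, -1, i, -i}, so |H| = 4.

4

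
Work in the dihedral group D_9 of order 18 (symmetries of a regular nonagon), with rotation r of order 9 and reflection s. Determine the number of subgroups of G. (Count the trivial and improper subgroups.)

16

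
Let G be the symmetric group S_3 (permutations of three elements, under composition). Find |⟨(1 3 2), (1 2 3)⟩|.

3

|⟨(1 3 2)⟩| = 3 and |⟨(1 2 3)⟩| = 3, so |H| is a multiple of lcm(3, 3) = 3 and divides |G| = 6.
Closing under the operation: H = {e, (1 2 3), (1 3 2)}, so |H| = 3.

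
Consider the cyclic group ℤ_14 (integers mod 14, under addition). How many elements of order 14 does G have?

In a cyclic group of order 14, the number of elements of order d (for d | 14) is φ(d).
φ(14) = 6.

6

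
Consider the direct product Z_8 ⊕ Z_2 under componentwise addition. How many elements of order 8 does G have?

An element (a,b) has order lcm(ord(a), ord(b)); count pairs with lcm equal to 8.
Enumerating gives 8 such elements.

8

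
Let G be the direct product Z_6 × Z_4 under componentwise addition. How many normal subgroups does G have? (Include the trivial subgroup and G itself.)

G is abelian, so every subgroup is normal.
G has 16 subgroups in total, hence 16 normal subgroups.

16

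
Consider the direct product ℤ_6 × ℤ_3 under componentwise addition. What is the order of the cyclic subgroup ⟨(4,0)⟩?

3

The order of (4,0) in Z_6 × Z_3 is lcm(ord(4) in Z_6, ord(0) in Z_3).
ord(4) = 3 and ord(0) = 1, so |⟨(4,0)⟩| = lcm(3, 1) = 3.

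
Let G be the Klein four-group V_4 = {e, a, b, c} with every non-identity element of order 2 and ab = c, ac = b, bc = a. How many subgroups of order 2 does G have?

|G| = 4 and 2 | 4, so subgroups of order 2 are possible by Lagrange.
The subgroups of order 2 are: {e, a}; {e, b}; {e, c}.
So G has 3 subgroups of order 2.

3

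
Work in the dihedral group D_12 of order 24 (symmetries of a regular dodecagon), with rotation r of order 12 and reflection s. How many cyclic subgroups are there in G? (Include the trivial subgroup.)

18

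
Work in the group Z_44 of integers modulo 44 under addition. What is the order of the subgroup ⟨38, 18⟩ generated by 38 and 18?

22

|⟨38⟩| = 22 and |⟨18⟩| = 22, so |H| is a multiple of lcm(22, 22) = 22 and divides |G| = 44.
Closing under the operation: H = {0, 2, 4, 6, 8, 10, 12, 14, 16, 18, 20, 22, 24, 26, 28, 30, 32, 34, 36, 38, 40, 42}, so |H| = 22.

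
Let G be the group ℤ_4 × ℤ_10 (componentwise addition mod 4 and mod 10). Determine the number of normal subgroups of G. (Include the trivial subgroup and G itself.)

16

G is abelian, so every subgroup is normal.
G has 16 subgroups in total, hence 16 normal subgroups.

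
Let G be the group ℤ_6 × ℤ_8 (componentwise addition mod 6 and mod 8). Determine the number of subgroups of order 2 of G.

3

|G| = 48 and 2 | 48, so subgroups of order 2 are possible by Lagrange.
The subgroups of order 2 are: {(0,0), (0,4)}; {(0,0), (3,0)}; {(0,0), (3,4)}.
So G has 3 subgroups of order 2.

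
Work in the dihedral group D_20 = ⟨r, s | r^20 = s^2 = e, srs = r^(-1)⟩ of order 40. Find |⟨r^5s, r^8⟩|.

10

|⟨r^5s⟩| = 2 and |⟨r^8⟩| = 5, so |H| is a multiple of lcm(2, 5) = 10 and divides |G| = 40.
Closing under the operation: H = {e, r^4, r^8, r^12, r^16, rs, r^5s, r^9s, r^13s, r^17s}, so |H| = 10.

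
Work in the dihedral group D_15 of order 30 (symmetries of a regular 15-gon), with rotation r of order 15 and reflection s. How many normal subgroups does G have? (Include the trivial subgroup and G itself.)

5

G has 28 subgroups. Checking conjugation-invariance by order — order 1: 1/1 normal; order 2: 0/15 normal; order 3: 1/1 normal; order 5: 1/1 normal; order 6: 0/5 normal; order 10: 0/3 normal; order 15: 1/1 normal; order 30: 1/1 normal.
Total normal subgroups: 5.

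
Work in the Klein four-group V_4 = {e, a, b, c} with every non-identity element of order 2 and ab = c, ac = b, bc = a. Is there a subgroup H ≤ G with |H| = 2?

Yes

2 | 4. A subgroup of order 2 is {e, a}.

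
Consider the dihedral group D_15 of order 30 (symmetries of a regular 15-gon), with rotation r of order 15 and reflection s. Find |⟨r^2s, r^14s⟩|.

|⟨r^2s⟩| = 2 and |⟨r^14s⟩| = 2, so |H| is a multiple of lcm(2, 2) = 2 and divides |G| = 30.
Closing under the operation: H = {e, r^3, r^6, r^9, r^12, r^2s, r^5s, r^8s, r^11s, r^14s}, so |H| = 10.

10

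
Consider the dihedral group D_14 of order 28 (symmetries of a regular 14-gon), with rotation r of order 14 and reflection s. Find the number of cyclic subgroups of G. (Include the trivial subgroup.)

18

Group the elements of G by the cyclic subgroup they generate; each cyclic subgroup of order d accounts for φ(d) elements.
Cyclic subgroups by order — order 1: 1; order 2: 15; order 7: 1; order 14: 1.
Total: 18.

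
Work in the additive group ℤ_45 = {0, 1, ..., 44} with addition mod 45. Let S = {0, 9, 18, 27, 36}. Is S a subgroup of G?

|S| = 5 divides |G| = 45, consistent with Lagrange.
S contains the identity, every element's inverse is in S, and S is closed under +: it is a subgroup.
In fact S = ⟨18⟩.

Yes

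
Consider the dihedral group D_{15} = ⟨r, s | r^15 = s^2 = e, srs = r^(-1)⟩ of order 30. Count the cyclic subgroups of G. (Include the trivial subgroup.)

19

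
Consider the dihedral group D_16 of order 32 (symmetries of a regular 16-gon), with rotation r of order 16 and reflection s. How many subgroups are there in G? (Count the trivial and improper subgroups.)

|G| = 32, so by Lagrange every subgroup order divides 32. Divisors: 1, 2, 4, 8, 16, 32.
Subgroups by order — order 1: 1; order 2: 17; order 4: 9; order 8: 5; order 16: 3; order 32: 1.
Total: 1 + 17 + 9 + 5 + 3 + 1 = 36.

36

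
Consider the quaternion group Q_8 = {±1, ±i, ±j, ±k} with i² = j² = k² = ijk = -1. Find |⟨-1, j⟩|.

4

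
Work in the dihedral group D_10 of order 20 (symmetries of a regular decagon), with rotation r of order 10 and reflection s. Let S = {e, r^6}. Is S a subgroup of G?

No

r^6 ∈ S but its inverse r^4 ∉ S, so S is not a subgroup.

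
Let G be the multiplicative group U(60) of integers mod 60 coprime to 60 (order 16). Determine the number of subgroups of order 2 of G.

|G| = 16 and 2 | 16, so subgroups of order 2 are possible by Lagrange.
The subgroups of order 2 are: {1, 11}; {1, 19}; {1, 29}; {1, 31}; … (7 in all).
So G has 7 subgroups of order 2.

7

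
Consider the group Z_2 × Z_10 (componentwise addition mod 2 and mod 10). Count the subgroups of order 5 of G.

|G| = 20 and 5 | 20, so subgroups of order 5 are possible by Lagrange.
The subgroups of order 5 are: {(0,0), (0,2), (0,4), (0,6), (0,8)}.
So G has 1 subgroup of order 5.

1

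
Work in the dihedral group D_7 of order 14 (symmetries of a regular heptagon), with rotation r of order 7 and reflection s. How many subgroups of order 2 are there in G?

7

|G| = 14 and 2 | 14, so subgroups of order 2 are possible by Lagrange.
The subgroups of order 2 are: {e, r^2s}; {e, r^3s}; {e, r^4s}; {e, r^5s}; … (7 in all).
So G has 7 subgroups of order 2.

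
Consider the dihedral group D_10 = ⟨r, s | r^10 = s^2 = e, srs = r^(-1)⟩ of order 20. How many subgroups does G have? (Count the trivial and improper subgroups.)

22

|G| = 20, so by Lagrange every subgroup order divides 20. Divisors: 1, 2, 4, 5, 10, 20.
Subgroups by order — order 1: 1; order 2: 11; order 4: 5; order 5: 1; order 10: 3; order 20: 1.
Total: 1 + 11 + 5 + 1 + 3 + 1 = 22.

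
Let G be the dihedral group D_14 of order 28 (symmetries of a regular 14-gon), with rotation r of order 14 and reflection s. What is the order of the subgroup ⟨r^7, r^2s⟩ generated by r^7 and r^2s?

4

|⟨r^7⟩| = 2 and |⟨r^2s⟩| = 2, so |H| is a multiple of lcm(2, 2) = 2 and divides |G| = 28.
Closing under the operation: H = {e, r^7, r^2s, r^9s}, so |H| = 4.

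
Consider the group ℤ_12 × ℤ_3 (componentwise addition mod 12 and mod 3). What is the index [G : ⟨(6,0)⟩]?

|⟨(6,0)⟩| = 2 and |G| = 36.
By Lagrange, [G : H] = |G|/|H| = 36/2 = 18.

18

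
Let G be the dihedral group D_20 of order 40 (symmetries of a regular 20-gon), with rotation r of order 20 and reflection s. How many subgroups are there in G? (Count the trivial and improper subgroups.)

|G| = 40, so by Lagrange every subgroup order divides 40. Divisors: 1, 2, 4, 5, 8, 10, 20, 40.
Subgroups by order — order 1: 1; order 2: 21; order 4: 11; order 5: 1; order 8: 5; order 10: 5; order 20: 3; order 40: 1.
Total: 1 + 21 + 11 + 1 + 5 + 5 + 3 + 1 = 48.

48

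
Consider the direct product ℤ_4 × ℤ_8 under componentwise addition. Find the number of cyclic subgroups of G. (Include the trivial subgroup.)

Each element a generates a cyclic subgroup ⟨a⟩; distinct elements may generate the same one (a cyclic group of order d has φ(d) generators).
Cyclic subgroups by order — order 1: 1; order 2: 3; order 4: 6; order 8: 4.
Total: 14.

14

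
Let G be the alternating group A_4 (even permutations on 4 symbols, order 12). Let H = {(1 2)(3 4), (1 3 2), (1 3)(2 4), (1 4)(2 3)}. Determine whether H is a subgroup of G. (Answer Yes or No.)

No

The identity e ∉ H, so H is not a subgroup.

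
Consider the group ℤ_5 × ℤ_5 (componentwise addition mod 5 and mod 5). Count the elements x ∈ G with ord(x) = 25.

0

An element (a,b) has order lcm(ord(a), ord(b)); count pairs with lcm equal to 25.
Enumerating gives 0 such elements.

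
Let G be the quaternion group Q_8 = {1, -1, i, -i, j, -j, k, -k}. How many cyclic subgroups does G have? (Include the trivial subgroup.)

5

Group the elements of G by the cyclic subgroup they generate; each cyclic subgroup of order d accounts for φ(d) elements.
Cyclic subgroups by order — order 1: 1; order 2: 1; order 4: 3.
Total: 5.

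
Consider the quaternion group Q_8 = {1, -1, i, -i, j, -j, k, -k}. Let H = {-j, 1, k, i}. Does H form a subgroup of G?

No

k ∈ H but its inverse -k ∉ H, so H is not a subgroup.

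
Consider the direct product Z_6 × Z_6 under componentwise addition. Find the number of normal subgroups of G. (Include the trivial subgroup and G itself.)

30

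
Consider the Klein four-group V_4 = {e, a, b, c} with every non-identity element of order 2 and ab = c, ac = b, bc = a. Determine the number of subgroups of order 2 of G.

|G| = 4 and 2 | 4, so subgroups of order 2 are possible by Lagrange.
The subgroups of order 2 are: {e, a}; {e, b}; {e, c}.
So G has 3 subgroups of order 2.

3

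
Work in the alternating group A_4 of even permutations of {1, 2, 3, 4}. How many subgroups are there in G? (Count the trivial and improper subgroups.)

10

|G| = 12, so by Lagrange every subgroup order divides 12. Divisors: 1, 2, 3, 4, 6, 12.
Subgroups by order — order 1: 1; order 2: 3; order 3: 4; order 4: 1; order 6: 0; order 12: 1.
Total: 1 + 3 + 4 + 1 + 0 + 1 = 10.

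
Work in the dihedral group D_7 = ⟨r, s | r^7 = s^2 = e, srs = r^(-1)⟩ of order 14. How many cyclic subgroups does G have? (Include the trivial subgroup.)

9

Each element a generates a cyclic subgroup ⟨a⟩; distinct elements may generate the same one (a cyclic group of order d has φ(d) generators).
Cyclic subgroups by order — order 1: 1; order 2: 7; order 7: 1.
Total: 9.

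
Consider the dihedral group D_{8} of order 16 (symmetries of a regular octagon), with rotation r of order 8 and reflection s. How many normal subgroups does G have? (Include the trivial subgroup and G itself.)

7

G has 19 subgroups. Checking conjugation-invariance by order — order 1: 1/1 normal; order 2: 1/9 normal; order 4: 1/5 normal; order 8: 3/3 normal; order 16: 1/1 normal.
Total normal subgroups: 7.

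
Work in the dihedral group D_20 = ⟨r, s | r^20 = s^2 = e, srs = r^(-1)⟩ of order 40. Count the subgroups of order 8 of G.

|G| = 40 and 8 | 40, so subgroups of order 8 are possible by Lagrange.
The subgroups of order 8 are: {e, r^5, r^10, r^15, s, r^5s, r^10s, r^15s}; {e, r^5, r^10, r^15, rs, r^6s, r^11s, r^16s}; {e, r^5, r^10, r^15, r^2s, r^7s, r^12s, r^17s}; {e, r^5, r^10, r^15, r^3s, r^8s, r^13s, r^18s}; … (5 in all).
So G has 5 subgroups of order 8.

5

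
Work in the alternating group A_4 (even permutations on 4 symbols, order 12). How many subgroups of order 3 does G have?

|G| = 12 and 3 | 12, so subgroups of order 3 are possible by Lagrange.
The subgroups of order 3 are: {e, (1 2 3), (1 3 2)}; {e, (1 2 4), (1 4 2)}; {e, (1 3 4), (1 4 3)}; {e, (2 3 4), (2 4 3)}.
So G has 4 subgroups of order 3.

4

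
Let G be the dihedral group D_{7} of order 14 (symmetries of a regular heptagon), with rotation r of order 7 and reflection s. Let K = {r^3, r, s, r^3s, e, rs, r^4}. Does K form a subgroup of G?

No

r ∈ K but its inverse r^6 ∉ K, so K is not a subgroup.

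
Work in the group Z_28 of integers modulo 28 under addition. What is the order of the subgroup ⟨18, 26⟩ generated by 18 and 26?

|⟨18⟩| = 14 and |⟨26⟩| = 14, so |H| is a multiple of lcm(14, 14) = 14 and divides |G| = 28.
Closing under the operation: H = {0, 2, 4, 6, 8, 10, 12, 14, 16, 18, 20, 22, 24, 26}, so |H| = 14.

14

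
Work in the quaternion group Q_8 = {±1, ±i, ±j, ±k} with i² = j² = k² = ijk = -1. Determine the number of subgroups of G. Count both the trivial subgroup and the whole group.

6

|G| = 8, so by Lagrange every subgroup order divides 8. Divisors: 1, 2, 4, 8.
Subgroups by order — order 1: 1; order 2: 1; order 4: 3; order 8: 1.
Total: 1 + 1 + 3 + 1 = 6.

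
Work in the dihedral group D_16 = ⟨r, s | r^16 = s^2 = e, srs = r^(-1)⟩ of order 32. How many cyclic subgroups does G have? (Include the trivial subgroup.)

A cyclic subgroup of order d is generated by each of its φ(d) elements of order d, so the cyclic subgroups of order d number (#elements of order d)/φ(d).
Cyclic subgroups by order — order 1: 1; order 2: 17; order 4: 1; order 8: 1; order 16: 1.
Total: 21.

21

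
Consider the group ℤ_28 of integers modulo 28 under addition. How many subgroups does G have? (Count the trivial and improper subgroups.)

6

A cyclic group of order 28 has exactly one subgroup for each divisor of 28.
Divisors of 28: 1, 2, 4, 7, 14, 28.
So ℤ_28 has 6 subgroups.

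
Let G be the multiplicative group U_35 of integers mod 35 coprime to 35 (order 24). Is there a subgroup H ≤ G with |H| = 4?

Yes

4 | 24. A subgroup of order 4 is {1, 13, 27, 29}.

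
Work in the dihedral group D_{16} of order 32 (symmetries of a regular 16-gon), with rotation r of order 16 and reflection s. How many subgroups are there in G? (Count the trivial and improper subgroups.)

|G| = 32, so by Lagrange every subgroup order divides 32. Divisors: 1, 2, 4, 8, 16, 32.
Subgroups by order — order 1: 1; order 2: 17; order 4: 9; order 8: 5; order 16: 3; order 32: 1.
Total: 1 + 17 + 9 + 5 + 3 + 1 = 36.

36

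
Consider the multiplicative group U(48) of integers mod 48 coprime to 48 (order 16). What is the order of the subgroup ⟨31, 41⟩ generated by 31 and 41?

4

|⟨31⟩| = 2 and |⟨41⟩| = 2, so |H| is a multiple of lcm(2, 2) = 2 and divides |G| = 16.
Closing under the operation: H = {1, 23, 31, 41}, so |H| = 4.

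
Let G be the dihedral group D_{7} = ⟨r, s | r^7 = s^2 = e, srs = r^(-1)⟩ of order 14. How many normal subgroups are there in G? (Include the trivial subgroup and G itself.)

G has 10 subgroups. Checking conjugation-invariance by order — order 1: 1/1 normal; order 2: 0/7 normal; order 7: 1/1 normal; order 14: 1/1 normal.
Total normal subgroups: 3.

3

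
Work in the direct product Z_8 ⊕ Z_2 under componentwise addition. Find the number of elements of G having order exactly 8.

8

An element (a,b) has order lcm(ord(a), ord(b)); count pairs with lcm equal to 8.
Enumerating gives 8 such elements.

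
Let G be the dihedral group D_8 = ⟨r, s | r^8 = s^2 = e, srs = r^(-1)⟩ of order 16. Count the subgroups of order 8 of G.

3

|G| = 16 and 8 | 16, so subgroups of order 8 are possible by Lagrange.
The subgroups of order 8 are: {e, r, r^2, r^3, r^4, r^5, r^6, r^7}; {e, r^2, r^4, r^6, s, r^2s, r^4s, r^6s}; {e, r^2, r^4, r^6, rs, r^3s, r^5s, r^7s}.
So G has 3 subgroups of order 8.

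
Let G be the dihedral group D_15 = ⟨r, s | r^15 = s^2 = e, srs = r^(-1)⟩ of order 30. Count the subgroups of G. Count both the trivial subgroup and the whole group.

|G| = 30, so by Lagrange every subgroup order divides 30. Divisors: 1, 2, 3, 5, 6, 10, 15, 30.
Subgroups by order — order 1: 1; order 2: 15; order 3: 1; order 5: 1; order 6: 5; order 10: 3; order 15: 1; order 30: 1.
Total: 1 + 15 + 1 + 1 + 5 + 3 + 1 + 1 = 28.

28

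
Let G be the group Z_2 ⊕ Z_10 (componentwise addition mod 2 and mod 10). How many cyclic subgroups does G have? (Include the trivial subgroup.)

A cyclic subgroup of order d is generated by each of its φ(d) elements of order d, so the cyclic subgroups of order d number (#elements of order d)/φ(d).
Cyclic subgroups by order — order 1: 1; order 2: 3; order 5: 1; order 10: 3.
Total: 8.

8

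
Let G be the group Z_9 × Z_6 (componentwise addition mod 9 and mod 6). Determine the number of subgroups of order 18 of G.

4

|G| = 54 and 18 | 54, so subgroups of order 18 are possible by Lagrange.
The subgroups of order 18 are: {(0,0), (0,1), (0,2), (0,3), (0,4), (0,5), (3,0), (3,1), (3,2), (3,3), (3,4), (3,5), (6,0), (6,1), (6,2), (6,3), (6,4), (6,5)}; {(0,0), (0,3), (1,0), (1,3), (2,0), (2,3), (3,0), (3,3), (4,0), (4,3), (5,0), (5,3), (6,0), (6,3), (7,0), (7,3), (8,0), (8,3)}; {(0,0), (0,3), (1,1), (1,4), (2,2), (2,5), (3,0), (3,3), (4,1), (4,4), (5,2), (5,5), (6,0), (6,3), (7,1), (7,4), (8,2), (8,5)}; {(0,0), (0,3), (1,2), (1,5), (2,1), (2,4), (3,0), (3,3), (4,2), (4,5), (5,1), (5,4), (6,0), (6,3), (7,2), (7,5), (8,1), (8,4)}.
So G has 4 subgroups of order 18.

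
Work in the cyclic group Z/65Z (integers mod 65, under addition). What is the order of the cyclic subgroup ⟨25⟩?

13

In Z/65Z, the order of an element a is n/gcd(a, n).
gcd(25, 65) = 5, so |⟨25⟩| = 65/5 = 13.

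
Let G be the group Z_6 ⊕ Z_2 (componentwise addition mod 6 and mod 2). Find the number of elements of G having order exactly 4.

0

An element (a,b) has order lcm(ord(a), ord(b)); count pairs with lcm equal to 4.
Enumerating gives 0 such elements.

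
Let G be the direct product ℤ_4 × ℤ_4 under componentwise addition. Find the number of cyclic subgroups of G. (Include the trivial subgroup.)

A cyclic subgroup of order d is generated by each of its φ(d) elements of order d, so the cyclic subgroups of order d number (#elements of order d)/φ(d).
Cyclic subgroups by order — order 1: 1; order 2: 3; order 4: 6.
Total: 10.

10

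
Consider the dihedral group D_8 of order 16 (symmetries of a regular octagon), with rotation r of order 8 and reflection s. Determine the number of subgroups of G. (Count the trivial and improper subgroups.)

|G| = 16, so by Lagrange every subgroup order divides 16. Divisors: 1, 2, 4, 8, 16.
Subgroups by order — order 1: 1; order 2: 9; order 4: 5; order 8: 3; order 16: 1.
Total: 1 + 9 + 5 + 3 + 1 = 19.

19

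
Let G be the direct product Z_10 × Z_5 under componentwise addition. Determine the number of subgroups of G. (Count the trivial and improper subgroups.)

|G| = 50, so by Lagrange every subgroup order divides 50. Divisors: 1, 2, 5, 10, 25, 50.
Subgroups by order — order 1: 1; order 2: 1; order 5: 6; order 10: 6; order 25: 1; order 50: 1.
Total: 1 + 1 + 6 + 6 + 1 + 1 = 16.

16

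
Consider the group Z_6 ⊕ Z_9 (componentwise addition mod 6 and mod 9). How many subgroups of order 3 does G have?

4

|G| = 54 and 3 | 54, so subgroups of order 3 are possible by Lagrange.
The subgroups of order 3 are: {(0,0), (0,3), (0,6)}; {(0,0), (2,0), (4,0)}; {(0,0), (2,3), (4,6)}; {(0,0), (2,6), (4,3)}.
So G has 4 subgroups of order 3.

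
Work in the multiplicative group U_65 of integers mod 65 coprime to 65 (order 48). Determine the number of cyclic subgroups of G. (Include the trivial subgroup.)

Group the elements of G by the cyclic subgroup they generate; each cyclic subgroup of order d accounts for φ(d) elements.
Cyclic subgroups by order — order 1: 1; order 2: 3; order 3: 1; order 4: 6; order 6: 3; order 12: 6.
Total: 20.

20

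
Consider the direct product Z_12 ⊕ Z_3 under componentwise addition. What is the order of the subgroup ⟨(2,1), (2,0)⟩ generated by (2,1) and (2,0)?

18

|⟨(2,1)⟩| = 6 and |⟨(2,0)⟩| = 6, so |H| is a multiple of lcm(6, 6) = 6 and divides |G| = 36.
Closing under the operation: H = {(0,0), (0,1), (0,2), (2,0), (2,1), (2,2), (4,0), (4,1), (4,2), (6,0), (6,1), (6,2), (8,0), (8,1), (8,2), (10,0), (10,1), (10,2)}, so |H| = 18.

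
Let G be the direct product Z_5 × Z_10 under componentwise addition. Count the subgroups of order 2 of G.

|G| = 50 and 2 | 50, so subgroups of order 2 are possible by Lagrange.
The subgroups of order 2 are: {(0,0), (0,5)}.
So G has 1 subgroup of order 2.

1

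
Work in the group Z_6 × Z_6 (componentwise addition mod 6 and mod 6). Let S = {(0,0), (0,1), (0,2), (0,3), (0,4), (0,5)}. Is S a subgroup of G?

Yes

|S| = 6 divides |G| = 36, consistent with Lagrange.
S contains the identity, every element's inverse is in S, and S is closed under +: it is a subgroup.
In fact S = ⟨(0,1)⟩.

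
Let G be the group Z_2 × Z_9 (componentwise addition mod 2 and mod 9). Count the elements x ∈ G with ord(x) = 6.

An element (a,b) has order lcm(ord(a), ord(b)); count pairs with lcm equal to 6.
Enumerating gives 2 such elements.

2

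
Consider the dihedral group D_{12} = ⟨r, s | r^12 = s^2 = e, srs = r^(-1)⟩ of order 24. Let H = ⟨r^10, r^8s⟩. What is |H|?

12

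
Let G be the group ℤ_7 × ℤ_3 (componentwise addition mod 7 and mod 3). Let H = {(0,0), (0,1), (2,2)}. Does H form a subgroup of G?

No

(0,1) ∈ H but its inverse (0,2) ∉ H, so H is not a subgroup.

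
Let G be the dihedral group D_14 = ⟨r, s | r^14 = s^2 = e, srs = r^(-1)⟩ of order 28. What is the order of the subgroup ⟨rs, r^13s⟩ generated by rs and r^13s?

14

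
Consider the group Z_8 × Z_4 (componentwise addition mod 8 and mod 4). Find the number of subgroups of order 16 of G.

3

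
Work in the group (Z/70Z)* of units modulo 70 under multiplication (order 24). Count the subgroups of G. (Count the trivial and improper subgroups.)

16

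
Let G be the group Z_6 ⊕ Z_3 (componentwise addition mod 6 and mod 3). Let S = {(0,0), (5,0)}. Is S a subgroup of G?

(5,0) ∈ S but its inverse (1,0) ∉ S, so S is not a subgroup.

No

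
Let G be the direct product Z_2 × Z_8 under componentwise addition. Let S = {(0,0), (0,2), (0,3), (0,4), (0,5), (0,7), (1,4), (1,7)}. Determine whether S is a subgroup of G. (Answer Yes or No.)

No

(0,7) ∈ S but its inverse (0,1) ∉ S, so S is not a subgroup.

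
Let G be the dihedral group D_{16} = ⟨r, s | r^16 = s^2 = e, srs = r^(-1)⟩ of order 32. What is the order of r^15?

16

Computing powers of r^15: the smallest k with (r^15)^k = e is k = 16.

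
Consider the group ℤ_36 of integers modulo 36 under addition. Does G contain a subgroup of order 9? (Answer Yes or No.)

Yes

9 | 36. A subgroup of order 9 is {0, 4, 8, 12, 16, 20, 24, 28, 32}.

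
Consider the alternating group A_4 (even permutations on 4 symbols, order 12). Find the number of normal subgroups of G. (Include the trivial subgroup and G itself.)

G has 10 subgroups. Checking conjugation-invariance by order — order 1: 1/1 normal; order 2: 0/3 normal; order 3: 0/4 normal; order 4: 1/1 normal; order 12: 1/1 normal.
Total normal subgroups: 3.

3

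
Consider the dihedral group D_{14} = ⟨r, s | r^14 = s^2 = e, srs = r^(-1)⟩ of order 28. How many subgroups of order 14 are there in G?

3

|G| = 28 and 14 | 28, so subgroups of order 14 are possible by Lagrange.
The subgroups of order 14 are: {e, r, r^2, r^3, r^4, r^5, r^6, r^7, r^8, r^9, r^10, r^11, r^12, r^13}; {e, r^2, r^4, r^6, r^8, r^10, r^12, s, r^2s, r^4s, r^6s, r^8s, r^10s, r^12s}; {e, r^2, r^4, r^6, r^8, r^10, r^12, rs, r^3s, r^5s, r^7s, r^9s, r^11s, r^13s}.
So G has 3 subgroups of order 14.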